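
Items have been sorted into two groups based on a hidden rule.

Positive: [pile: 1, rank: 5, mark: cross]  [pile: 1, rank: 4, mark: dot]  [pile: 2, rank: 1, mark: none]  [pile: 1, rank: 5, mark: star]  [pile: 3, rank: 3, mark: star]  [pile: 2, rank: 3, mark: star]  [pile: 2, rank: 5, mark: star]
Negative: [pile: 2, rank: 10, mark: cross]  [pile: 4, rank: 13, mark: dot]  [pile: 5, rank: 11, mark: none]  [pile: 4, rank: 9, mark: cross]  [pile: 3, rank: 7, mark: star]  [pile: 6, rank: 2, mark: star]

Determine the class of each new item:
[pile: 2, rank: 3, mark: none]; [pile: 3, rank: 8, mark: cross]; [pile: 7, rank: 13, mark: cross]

'Positive' ⟺ pile ≤ 3 AND rank ≤ 5.
[pile: 2, rank: 3, mark: none]: Positive (pile = 2, rank = 3).
[pile: 3, rank: 8, mark: cross]: Negative (pile = 3, rank = 8).
[pile: 7, rank: 13, mark: cross]: Negative (pile = 7, rank = 13).

Positive, Negative, Negative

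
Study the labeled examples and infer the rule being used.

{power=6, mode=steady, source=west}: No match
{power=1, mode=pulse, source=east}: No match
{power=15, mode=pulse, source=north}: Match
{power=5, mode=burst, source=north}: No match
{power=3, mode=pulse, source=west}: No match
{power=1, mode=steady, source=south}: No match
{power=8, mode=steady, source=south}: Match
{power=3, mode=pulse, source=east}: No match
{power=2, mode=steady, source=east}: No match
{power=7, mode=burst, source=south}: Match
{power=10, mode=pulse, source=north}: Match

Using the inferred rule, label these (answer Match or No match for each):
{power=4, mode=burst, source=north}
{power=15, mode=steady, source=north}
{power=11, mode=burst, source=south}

No match, Match, Match

The pattern is that an item is 'Match' exactly when: power ≥ 7.
No match: {power=4, mode=burst, source=north}, since power = 4.
Match: {power=15, mode=steady, source=north}, since power = 15.
Match: {power=11, mode=burst, source=south}, since power = 11.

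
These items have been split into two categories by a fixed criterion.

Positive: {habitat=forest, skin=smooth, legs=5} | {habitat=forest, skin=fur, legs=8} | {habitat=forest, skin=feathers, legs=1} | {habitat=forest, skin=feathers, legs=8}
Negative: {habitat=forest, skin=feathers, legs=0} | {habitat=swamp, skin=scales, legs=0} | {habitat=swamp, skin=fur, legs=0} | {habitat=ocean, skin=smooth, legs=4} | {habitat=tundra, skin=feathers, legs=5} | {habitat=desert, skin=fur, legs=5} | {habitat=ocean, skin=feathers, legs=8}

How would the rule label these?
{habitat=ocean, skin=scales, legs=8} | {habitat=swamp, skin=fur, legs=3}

The simplest hypothesis consistent with all the labels is: habitat is forest AND legs ≥ 1.
{habitat=ocean, skin=scales, legs=8}: Negative (habitat is ocean, legs = 8). {habitat=swamp, skin=fur, legs=3}: Negative (habitat is swamp, legs = 3).

Negative, Negative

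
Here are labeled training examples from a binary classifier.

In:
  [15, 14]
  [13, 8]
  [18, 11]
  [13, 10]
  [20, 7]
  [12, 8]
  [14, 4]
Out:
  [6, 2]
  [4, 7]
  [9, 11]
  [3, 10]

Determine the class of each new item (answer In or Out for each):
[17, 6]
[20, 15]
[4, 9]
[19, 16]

In, In, Out, In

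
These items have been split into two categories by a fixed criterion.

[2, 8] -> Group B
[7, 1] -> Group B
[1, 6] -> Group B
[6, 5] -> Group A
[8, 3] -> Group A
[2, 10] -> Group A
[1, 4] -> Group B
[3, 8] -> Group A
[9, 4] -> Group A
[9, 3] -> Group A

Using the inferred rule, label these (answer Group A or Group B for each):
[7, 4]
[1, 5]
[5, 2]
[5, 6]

Group A, Group B, Group B, Group A

One predicate separates the groups cleanly: sum ≥ 11.
[7, 4]: 7+4 = 11, meets the rule → Group A.
[1, 5]: 1+5 = 6, fails this test → Group B.
[5, 2]: 5+2 = 7, fails this test → Group B.
[5, 6]: 5+6 = 11, meets the rule → Group A.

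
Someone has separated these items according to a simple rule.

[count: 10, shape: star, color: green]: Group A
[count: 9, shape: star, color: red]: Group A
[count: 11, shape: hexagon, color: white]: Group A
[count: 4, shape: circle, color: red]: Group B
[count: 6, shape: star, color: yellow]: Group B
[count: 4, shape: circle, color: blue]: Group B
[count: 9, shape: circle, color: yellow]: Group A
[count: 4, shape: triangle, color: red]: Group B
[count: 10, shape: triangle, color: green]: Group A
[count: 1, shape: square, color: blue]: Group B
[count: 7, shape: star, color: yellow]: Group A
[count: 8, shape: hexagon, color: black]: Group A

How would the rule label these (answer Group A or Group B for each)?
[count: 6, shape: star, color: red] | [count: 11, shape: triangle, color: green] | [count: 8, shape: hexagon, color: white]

The rule appears to be: count ≥ 7.
[count: 6, shape: star, color: red]: Group B (count = 6). [count: 11, shape: triangle, color: green]: Group A (count = 11). [count: 8, shape: hexagon, color: white]: Group A (count = 8).

Group B, Group A, Group A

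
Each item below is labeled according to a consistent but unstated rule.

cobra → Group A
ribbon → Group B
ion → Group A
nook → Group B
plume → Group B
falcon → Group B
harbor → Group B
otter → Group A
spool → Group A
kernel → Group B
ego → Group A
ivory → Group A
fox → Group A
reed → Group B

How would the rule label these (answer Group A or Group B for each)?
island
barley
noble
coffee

The simplest hypothesis consistent with all the labels is: odd length AND contains 'o'.
island: length 6, no 'o', lacks this property → Group B.
barley: length 6, no 'o', lacks this property → Group B.
noble: length 5, has 'o', has this property → Group A.
coffee: length 6, has 'o', lacks this property → Group B.

Group B, Group B, Group A, Group B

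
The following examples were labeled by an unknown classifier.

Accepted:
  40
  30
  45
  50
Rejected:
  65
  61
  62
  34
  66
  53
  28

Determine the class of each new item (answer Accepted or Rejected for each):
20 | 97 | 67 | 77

Accepted, Rejected, Rejected, Rejected

The rule appears to be: multiple of 5 AND at most 50.
20 → 20 = 5·4, 20 ≤ 50 → Accepted.
97 → 97 = 5·19 + 2, 97 > 50 → Rejected.
67 → 67 = 5·13 + 2, 67 > 50 → Rejected.
77 → 77 = 5·15 + 2, 77 > 50 → Rejected.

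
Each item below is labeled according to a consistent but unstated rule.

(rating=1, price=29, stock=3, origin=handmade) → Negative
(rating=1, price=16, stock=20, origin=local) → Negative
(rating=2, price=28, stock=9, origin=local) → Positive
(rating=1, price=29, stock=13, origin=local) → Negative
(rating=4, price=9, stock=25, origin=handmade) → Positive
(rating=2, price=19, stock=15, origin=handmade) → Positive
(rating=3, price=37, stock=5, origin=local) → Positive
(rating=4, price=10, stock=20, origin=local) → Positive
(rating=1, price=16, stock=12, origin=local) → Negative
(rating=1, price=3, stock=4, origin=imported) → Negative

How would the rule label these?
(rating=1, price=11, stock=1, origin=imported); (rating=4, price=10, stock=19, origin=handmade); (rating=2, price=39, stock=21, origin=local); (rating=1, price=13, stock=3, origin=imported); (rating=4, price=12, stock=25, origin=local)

The rule appears to be: rating ≥ 2.
(rating=1, price=11, stock=1, origin=imported): Negative (rating = 1).
(rating=4, price=10, stock=19, origin=handmade): Positive (rating = 4).
(rating=2, price=39, stock=21, origin=local): Positive (rating = 2).
(rating=1, price=13, stock=3, origin=imported): Negative (rating = 1).
(rating=4, price=12, stock=25, origin=local): Positive (rating = 4).

Negative, Positive, Positive, Negative, Positive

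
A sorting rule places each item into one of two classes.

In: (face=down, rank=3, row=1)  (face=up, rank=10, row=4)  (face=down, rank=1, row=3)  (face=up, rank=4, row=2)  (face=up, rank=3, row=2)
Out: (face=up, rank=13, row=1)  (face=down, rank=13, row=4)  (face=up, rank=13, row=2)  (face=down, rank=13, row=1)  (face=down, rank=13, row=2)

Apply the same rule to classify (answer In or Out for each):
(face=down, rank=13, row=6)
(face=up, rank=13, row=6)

Out, Out

Every 'In' example satisfies: rank ≤ 10. None of the 'Out' examples do.
(face=down, rank=13, row=6) → rank = 13 → Out.
(face=up, rank=13, row=6) → rank = 13 → Out.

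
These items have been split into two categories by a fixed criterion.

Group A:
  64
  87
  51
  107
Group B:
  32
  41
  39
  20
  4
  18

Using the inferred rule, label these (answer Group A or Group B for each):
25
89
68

Group B, Group A, Group A

The classifier is using: at least 51.
25: Group B (25 < 51). 89: Group A (89 ≥ 51). 68: Group A (68 ≥ 51).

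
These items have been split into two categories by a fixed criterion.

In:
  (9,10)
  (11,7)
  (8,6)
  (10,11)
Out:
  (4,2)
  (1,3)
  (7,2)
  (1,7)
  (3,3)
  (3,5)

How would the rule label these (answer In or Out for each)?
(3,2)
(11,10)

The classifier is using: sum ≥ 14.
(3,2): 3+2 = 5, does not satisfy this → Out.
(11,10): 11+10 = 21, satisfies this → In.

Out, In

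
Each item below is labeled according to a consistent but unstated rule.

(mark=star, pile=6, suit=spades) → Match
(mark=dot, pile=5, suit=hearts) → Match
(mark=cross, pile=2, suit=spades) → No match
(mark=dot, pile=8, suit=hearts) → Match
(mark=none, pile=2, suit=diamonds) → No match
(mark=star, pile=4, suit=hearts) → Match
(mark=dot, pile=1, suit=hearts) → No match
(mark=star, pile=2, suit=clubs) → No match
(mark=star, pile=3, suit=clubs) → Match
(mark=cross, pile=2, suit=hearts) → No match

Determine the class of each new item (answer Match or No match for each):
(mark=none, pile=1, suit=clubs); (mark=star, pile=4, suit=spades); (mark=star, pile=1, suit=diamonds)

The distinguishing property — pile ≥ 3 — holds for all the 'Match' cases and none of the 'No match' cases.
(mark=none, pile=1, suit=clubs) → pile = 1 → No match.
(mark=star, pile=4, suit=spades) → pile = 4 → Match.
(mark=star, pile=1, suit=diamonds) → pile = 1 → No match.

No match, Match, No match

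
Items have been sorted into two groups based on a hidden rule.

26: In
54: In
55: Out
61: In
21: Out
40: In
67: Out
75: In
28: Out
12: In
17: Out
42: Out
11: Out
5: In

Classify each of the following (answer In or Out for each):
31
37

Out, Out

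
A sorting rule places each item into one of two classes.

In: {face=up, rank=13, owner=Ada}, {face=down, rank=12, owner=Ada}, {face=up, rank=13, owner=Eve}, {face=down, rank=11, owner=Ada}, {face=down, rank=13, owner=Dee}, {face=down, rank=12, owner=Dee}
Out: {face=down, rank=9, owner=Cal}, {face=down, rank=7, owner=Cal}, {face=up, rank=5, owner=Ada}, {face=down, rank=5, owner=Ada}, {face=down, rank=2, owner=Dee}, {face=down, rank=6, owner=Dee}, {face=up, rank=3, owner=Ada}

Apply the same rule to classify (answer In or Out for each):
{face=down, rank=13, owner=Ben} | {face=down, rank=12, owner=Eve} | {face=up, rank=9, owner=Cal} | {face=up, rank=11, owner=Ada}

In, In, Out, In

Rule: rank ≥ 11. This holds for each 'In' example and fails for each 'Out' one.
In: {face=down, rank=13, owner=Ben}, since rank = 13.
In: {face=down, rank=12, owner=Eve}, since rank = 12.
Out: {face=up, rank=9, owner=Cal}, since rank = 9.
In: {face=up, rank=11, owner=Ada}, since rank = 11.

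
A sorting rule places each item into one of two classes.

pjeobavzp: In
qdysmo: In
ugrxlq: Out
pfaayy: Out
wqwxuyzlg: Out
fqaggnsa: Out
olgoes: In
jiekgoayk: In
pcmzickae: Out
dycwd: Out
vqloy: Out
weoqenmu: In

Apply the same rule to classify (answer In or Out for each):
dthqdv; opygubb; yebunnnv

Out, In, Out

Rule: length ≥ 6 AND contains 'o'. This holds for each 'In' example and fails for each 'Out' one.
dthqdv → length 6, no 'o' → Out. opygubb → length 7, has 'o' → In. yebunnnv → length 8, no 'o' → Out.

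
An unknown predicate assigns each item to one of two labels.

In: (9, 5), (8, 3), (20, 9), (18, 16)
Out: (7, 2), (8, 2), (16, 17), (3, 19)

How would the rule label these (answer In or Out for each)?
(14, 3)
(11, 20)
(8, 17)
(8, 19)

The common property of the 'In' items is: first > second AND sum ≥ 11. No 'Out' item has it.
(14, 3) — 14 > 3, 14+3 = 17, hence In. (11, 20) — 11 < 20, 11+20 = 31, hence Out. (8, 17) — 8 < 17, 8+17 = 25, hence Out. (8, 19) — 8 < 19, 8+19 = 27, hence Out.

In, Out, Out, Out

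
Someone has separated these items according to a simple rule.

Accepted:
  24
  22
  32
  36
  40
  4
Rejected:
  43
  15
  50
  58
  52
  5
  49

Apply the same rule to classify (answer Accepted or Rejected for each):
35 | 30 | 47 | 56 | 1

Rejected, Accepted, Rejected, Rejected, Rejected

The classifier is using: even AND at most 40.
Rejected: 35, since 35 is odd, 35 ≤ 40. Accepted: 30, since 30 is even, 30 ≤ 40. Rejected: 47, since 47 is odd, 47 > 40. Rejected: 56, since 56 is even, 56 > 40. Rejected: 1, since 1 is odd, 1 ≤ 40.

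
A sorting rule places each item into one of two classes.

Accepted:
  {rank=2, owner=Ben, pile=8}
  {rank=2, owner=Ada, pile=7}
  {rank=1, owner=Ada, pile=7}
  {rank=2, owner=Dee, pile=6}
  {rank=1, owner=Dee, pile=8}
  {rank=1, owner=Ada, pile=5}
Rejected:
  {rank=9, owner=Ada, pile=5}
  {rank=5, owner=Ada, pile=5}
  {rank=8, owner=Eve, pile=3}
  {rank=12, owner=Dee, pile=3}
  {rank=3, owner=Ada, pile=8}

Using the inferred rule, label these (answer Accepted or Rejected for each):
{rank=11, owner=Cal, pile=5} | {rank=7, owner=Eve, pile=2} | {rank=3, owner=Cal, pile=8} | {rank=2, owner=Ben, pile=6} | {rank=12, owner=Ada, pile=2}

Rule: rank ≤ 2. This holds for each 'Accepted' example and fails for each 'Rejected' one.
{rank=11, owner=Cal, pile=5}: rank = 11, fails the rule → Rejected. {rank=7, owner=Eve, pile=2}: rank = 7, fails the rule → Rejected. {rank=3, owner=Cal, pile=8}: rank = 3, fails the rule → Rejected. {rank=2, owner=Ben, pile=6}: rank = 2, has this property → Accepted. {rank=12, owner=Ada, pile=2}: rank = 12, fails the rule → Rejected.

Rejected, Rejected, Rejected, Accepted, Rejected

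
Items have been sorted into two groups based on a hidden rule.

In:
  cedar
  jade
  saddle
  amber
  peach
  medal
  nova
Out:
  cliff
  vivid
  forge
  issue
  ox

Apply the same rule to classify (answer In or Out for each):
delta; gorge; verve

Looking at the examples, the only property every 'In' case has and every 'Out' case lacks is: contains 'a'.
delta: has 'a', matches → In. gorge: no 'a', lacks this property → Out. verve: no 'a', lacks this property → Out.

In, Out, Out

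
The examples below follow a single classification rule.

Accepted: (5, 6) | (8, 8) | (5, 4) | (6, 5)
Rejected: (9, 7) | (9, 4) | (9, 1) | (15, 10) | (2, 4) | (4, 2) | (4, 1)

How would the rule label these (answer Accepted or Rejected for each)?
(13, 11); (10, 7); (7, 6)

The common property of the 'Accepted' items is: |first − second| ≤ 1. No 'Rejected' item has it.

Rejected, Rejected, Accepted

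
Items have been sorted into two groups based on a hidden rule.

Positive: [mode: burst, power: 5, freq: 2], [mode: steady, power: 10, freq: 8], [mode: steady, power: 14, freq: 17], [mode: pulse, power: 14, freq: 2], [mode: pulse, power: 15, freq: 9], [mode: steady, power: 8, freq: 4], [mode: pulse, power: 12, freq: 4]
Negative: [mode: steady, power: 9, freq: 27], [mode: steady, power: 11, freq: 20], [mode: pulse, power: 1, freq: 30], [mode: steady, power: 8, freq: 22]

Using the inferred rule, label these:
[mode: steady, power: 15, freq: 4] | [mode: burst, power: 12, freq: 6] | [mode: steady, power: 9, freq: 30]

'Positive' ⟺ freq ≤ 17.
[mode: steady, power: 15, freq: 4]: Positive (freq = 4).
[mode: burst, power: 12, freq: 6]: Positive (freq = 6).
[mode: steady, power: 9, freq: 30]: Negative (freq = 30).

Positive, Positive, Negative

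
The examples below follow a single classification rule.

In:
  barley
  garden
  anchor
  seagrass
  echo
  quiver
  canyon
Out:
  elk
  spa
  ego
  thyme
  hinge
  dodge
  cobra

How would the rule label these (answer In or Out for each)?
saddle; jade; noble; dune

In, In, Out, In

One predicate separates the groups cleanly: even length.
In: saddle, since length 6.
In: jade, since length 4.
Out: noble, since length 5.
In: dune, since length 4.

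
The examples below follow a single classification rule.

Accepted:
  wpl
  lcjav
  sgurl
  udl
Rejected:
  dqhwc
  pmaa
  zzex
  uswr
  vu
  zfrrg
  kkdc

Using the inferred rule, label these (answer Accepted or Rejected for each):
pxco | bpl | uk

The rule appears to be: contains 'l'.

Rejected, Accepted, Rejected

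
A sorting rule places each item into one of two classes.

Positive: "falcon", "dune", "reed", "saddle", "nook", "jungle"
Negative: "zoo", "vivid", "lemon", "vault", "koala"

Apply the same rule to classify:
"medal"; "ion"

Negative, Negative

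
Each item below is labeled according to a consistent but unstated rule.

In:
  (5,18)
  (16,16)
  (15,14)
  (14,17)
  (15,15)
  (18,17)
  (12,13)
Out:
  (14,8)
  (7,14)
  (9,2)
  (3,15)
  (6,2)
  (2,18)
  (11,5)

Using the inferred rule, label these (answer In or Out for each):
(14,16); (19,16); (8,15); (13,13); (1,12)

A rule that fits every label: sum ≥ 23 — true of each 'In' example, false of each 'Out' one.
(14,16) — 14+16 = 30, hence In.
(19,16) — 19+16 = 35, hence In.
(8,15) — 8+15 = 23, hence In.
(13,13) — 13+13 = 26, hence In.
(1,12) — 1+12 = 13, hence Out.

In, In, In, In, Out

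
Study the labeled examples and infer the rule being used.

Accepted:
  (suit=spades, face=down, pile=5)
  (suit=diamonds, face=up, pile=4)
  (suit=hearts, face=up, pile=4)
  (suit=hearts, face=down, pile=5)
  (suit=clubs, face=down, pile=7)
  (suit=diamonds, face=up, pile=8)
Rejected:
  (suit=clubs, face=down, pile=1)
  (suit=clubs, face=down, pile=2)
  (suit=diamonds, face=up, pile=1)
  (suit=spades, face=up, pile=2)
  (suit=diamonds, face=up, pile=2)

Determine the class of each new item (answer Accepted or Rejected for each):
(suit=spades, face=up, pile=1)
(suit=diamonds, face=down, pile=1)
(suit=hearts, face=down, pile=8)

Rejected, Rejected, Accepted

The distinguishing property — pile ≥ 4 — holds for all the 'Accepted' cases and none of the 'Rejected' cases.
(suit=spades, face=up, pile=1) → pile = 1 → Rejected.
(suit=diamonds, face=down, pile=1) → pile = 1 → Rejected.
(suit=hearts, face=down, pile=8) → pile = 8 → Accepted.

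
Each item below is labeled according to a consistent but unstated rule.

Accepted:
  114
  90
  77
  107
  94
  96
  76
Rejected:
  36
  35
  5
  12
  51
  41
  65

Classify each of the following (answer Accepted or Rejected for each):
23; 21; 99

The rule appears to be: at least 76.
Rejected: 23, since 23 < 76.
Rejected: 21, since 21 < 76.
Accepted: 99, since 99 ≥ 76.

Rejected, Rejected, Accepted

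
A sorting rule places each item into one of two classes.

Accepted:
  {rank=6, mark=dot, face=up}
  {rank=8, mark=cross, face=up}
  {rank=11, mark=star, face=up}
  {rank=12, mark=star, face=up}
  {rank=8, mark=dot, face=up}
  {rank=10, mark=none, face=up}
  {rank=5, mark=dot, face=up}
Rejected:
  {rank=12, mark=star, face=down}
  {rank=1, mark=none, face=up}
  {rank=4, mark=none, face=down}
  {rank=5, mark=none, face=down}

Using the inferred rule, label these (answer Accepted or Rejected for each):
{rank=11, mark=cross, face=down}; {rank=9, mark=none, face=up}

Rejected, Accepted

Every 'Accepted' example satisfies: face is up AND rank ≥ 4. None of the 'Rejected' examples do.
{rank=11, mark=cross, face=down} — face is down, rank = 11, hence Rejected.
{rank=9, mark=none, face=up} — face is up, rank = 9, hence Accepted.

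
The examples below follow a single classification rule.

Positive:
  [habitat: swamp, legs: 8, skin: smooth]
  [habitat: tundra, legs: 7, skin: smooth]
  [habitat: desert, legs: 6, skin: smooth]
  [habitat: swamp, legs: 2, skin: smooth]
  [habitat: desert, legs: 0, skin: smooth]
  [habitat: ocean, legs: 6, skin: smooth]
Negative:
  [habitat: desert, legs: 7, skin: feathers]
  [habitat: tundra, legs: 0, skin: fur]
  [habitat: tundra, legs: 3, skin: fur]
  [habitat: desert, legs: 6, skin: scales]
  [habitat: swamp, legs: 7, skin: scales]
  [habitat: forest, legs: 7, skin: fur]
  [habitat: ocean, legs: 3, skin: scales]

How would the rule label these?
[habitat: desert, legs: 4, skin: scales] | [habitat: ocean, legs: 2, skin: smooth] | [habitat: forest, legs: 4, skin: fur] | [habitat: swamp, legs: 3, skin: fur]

Negative, Positive, Negative, Negative

Rule: skin is smooth. This holds for each 'Positive' example and fails for each 'Negative' one.
[habitat: desert, legs: 4, skin: scales]: Negative (skin is scales). [habitat: ocean, legs: 2, skin: smooth]: Positive (skin is smooth). [habitat: forest, legs: 4, skin: fur]: Negative (skin is fur). [habitat: swamp, legs: 3, skin: fur]: Negative (skin is fur).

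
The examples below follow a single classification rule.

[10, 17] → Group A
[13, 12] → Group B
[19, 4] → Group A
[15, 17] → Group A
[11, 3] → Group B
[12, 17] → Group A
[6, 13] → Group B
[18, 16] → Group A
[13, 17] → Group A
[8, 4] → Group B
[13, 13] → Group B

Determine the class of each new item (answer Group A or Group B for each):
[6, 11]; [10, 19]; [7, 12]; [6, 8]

Group B, Group A, Group B, Group B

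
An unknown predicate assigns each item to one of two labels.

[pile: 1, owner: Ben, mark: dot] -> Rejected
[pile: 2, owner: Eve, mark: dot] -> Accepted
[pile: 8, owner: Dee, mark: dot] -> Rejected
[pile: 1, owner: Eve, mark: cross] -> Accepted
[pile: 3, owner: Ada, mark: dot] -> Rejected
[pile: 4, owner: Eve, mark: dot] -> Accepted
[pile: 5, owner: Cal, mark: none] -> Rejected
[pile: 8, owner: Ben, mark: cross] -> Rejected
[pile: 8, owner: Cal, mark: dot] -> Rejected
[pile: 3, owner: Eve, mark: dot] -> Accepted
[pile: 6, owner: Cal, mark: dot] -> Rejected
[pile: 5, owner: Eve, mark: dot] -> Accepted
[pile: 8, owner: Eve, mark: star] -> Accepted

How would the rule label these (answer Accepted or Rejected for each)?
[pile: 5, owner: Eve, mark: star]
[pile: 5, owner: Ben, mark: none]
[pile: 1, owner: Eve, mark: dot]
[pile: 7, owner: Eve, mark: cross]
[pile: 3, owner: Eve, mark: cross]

Comparing the two groups points to one rule — owner is Eve.
[pile: 5, owner: Eve, mark: star]: owner is Eve — qualifies, so Accepted.
[pile: 5, owner: Ben, mark: none]: owner is Ben — doesn't match, so Rejected.
[pile: 1, owner: Eve, mark: dot]: owner is Eve — qualifies, so Accepted.
[pile: 7, owner: Eve, mark: cross]: owner is Eve — qualifies, so Accepted.
[pile: 3, owner: Eve, mark: cross]: owner is Eve — qualifies, so Accepted.

Accepted, Rejected, Accepted, Accepted, Accepted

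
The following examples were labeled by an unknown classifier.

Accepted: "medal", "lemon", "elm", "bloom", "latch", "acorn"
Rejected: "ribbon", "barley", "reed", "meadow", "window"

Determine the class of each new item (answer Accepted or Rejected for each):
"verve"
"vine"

A rule that fits every label: odd length — true of each 'Accepted' example, false of each 'Rejected' one.
"verve": Accepted (length 5). "vine": Rejected (length 4).

Accepted, Rejected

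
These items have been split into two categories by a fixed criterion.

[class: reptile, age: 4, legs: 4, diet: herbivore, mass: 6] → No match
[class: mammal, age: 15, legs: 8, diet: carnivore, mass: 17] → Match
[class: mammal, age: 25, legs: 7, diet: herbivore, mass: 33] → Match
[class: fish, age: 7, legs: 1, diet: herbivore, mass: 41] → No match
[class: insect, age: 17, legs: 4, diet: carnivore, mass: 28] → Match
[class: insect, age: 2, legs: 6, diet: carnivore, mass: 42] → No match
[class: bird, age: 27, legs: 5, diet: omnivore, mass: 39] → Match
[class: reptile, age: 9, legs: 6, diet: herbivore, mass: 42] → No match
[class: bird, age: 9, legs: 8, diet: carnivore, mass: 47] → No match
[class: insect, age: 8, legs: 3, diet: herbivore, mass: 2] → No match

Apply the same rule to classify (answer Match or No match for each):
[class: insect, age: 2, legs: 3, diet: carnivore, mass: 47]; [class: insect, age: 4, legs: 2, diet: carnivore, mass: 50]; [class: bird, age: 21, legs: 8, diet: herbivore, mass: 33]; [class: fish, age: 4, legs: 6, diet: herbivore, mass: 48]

Every 'Match' example satisfies: age ≥ 15. None of the 'No match' examples do.
[class: insect, age: 2, legs: 3, diet: carnivore, mass: 47]: No match (age = 2). [class: insect, age: 4, legs: 2, diet: carnivore, mass: 50]: No match (age = 4). [class: bird, age: 21, legs: 8, diet: herbivore, mass: 33]: Match (age = 21). [class: fish, age: 4, legs: 6, diet: herbivore, mass: 48]: No match (age = 4).

No match, No match, Match, No match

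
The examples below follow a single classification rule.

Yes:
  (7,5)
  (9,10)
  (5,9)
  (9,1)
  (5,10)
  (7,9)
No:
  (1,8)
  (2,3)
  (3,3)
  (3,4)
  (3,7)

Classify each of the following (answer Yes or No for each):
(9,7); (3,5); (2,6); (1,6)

Yes, No, No, No

One predicate separates the groups cleanly: first ≥ 4.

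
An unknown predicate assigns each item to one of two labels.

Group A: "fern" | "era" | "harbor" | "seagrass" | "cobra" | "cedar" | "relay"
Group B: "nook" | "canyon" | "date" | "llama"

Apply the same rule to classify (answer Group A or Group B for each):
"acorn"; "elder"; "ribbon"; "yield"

Group A, Group A, Group A, Group B

Comparing the two groups points to one rule — contains 'r'.
"acorn" → has 'r' → Group A.
"elder" → has 'r' → Group A.
"ribbon" → has 'r' → Group A.
"yield" → no 'r' → Group B.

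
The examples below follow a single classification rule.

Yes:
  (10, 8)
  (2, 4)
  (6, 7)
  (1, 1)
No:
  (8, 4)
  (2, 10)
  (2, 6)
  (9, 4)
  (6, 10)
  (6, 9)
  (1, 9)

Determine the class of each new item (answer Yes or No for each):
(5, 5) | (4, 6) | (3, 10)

The common property of the 'Yes' items is: |first − second| ≤ 2. No 'No' item has it.
(5, 5) — |5−5| = 0, hence Yes. (4, 6) — |4−6| = 2, hence Yes. (3, 10) — |3−10| = 7, hence No.

Yes, Yes, No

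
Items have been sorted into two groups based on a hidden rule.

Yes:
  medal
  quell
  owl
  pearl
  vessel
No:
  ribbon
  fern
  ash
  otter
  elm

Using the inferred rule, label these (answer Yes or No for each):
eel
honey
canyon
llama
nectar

Yes, No, No, No, No

One predicate separates the groups cleanly: ends with 'l'.
eel: ends with 'l' — qualifies, so Yes. honey: ends with 'y' — lacks this property, so No. canyon: ends with 'n' — lacks this property, so No. llama: ends with 'a' — lacks this property, so No. nectar: ends with 'r' — lacks this property, so No.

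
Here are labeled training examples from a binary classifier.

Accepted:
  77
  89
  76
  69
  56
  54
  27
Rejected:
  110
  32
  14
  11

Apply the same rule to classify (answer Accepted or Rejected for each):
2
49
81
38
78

Rejected, Accepted, Accepted, Accepted, Accepted

The common property of the 'Accepted' items is: digit sum ≥ 6. No 'Rejected' item has it.
Rejected: 2, since digit sum 2.
Accepted: 49, since digit sum 4+9 = 13.
Accepted: 81, since digit sum 8+1 = 9.
Accepted: 38, since digit sum 3+8 = 11.
Accepted: 78, since digit sum 7+8 = 15.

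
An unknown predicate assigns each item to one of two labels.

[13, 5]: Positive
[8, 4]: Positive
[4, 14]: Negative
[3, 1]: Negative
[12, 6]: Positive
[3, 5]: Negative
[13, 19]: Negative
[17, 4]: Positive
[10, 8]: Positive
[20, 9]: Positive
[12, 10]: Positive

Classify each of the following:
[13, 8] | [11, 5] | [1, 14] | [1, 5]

Positive, Positive, Negative, Negative

The rule appears to be: first > second AND sum ≥ 8.
Positive: [13, 8], since 13 > 8, 13+8 = 21. Positive: [11, 5], since 11 > 5, 11+5 = 16. Negative: [1, 14], since 1 < 14, 1+14 = 15. Negative: [1, 5], since 1 < 5, 1+5 = 6.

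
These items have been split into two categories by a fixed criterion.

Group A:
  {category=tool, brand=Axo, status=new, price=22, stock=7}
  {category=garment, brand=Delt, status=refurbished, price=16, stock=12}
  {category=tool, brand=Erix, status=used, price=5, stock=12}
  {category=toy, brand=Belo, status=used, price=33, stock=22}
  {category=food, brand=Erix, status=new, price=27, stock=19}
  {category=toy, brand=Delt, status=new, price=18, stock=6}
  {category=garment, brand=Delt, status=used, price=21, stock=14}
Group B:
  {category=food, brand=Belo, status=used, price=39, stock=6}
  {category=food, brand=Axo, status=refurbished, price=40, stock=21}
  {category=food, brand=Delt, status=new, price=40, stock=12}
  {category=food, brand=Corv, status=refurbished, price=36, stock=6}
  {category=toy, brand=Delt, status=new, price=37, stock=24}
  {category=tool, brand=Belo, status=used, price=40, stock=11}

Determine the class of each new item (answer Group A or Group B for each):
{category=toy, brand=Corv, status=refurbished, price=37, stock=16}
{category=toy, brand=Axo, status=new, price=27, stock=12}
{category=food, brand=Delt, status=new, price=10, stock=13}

A rule that fits every label: price ≤ 33 — true of each 'Group A' example, false of each 'Group B' one.
Group B: {category=toy, brand=Corv, status=refurbished, price=37, stock=16}, since price = 37. Group A: {category=toy, brand=Axo, status=new, price=27, stock=12}, since price = 27. Group A: {category=food, brand=Delt, status=new, price=10, stock=13}, since price = 10.

Group B, Group A, Group A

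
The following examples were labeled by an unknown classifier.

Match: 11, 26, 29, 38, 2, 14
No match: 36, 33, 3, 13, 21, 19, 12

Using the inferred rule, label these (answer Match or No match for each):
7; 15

No match, No match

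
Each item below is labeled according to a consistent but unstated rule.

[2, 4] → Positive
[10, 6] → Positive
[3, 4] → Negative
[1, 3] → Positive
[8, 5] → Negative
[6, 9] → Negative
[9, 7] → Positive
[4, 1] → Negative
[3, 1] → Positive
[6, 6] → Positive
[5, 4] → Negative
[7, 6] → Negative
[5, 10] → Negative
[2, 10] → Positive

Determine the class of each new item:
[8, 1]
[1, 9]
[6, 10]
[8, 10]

Negative, Positive, Positive, Positive

The common property of the 'Positive' items is: sum is even. No 'Negative' item has it.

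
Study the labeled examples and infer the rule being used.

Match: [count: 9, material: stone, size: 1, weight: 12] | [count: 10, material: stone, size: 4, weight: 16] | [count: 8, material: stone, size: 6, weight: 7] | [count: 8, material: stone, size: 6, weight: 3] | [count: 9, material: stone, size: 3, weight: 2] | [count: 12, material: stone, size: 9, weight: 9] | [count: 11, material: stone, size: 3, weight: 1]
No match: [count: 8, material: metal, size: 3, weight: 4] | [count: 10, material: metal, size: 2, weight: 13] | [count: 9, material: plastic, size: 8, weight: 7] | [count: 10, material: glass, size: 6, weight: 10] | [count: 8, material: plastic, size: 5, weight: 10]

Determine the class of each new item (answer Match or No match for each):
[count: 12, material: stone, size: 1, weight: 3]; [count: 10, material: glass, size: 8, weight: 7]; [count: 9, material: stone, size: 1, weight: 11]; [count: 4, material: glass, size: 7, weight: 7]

The classifier is using: material is stone.
[count: 12, material: stone, size: 1, weight: 3]: Match (material is stone).
[count: 10, material: glass, size: 8, weight: 7]: No match (material is glass).
[count: 9, material: stone, size: 1, weight: 11]: Match (material is stone).
[count: 4, material: glass, size: 7, weight: 7]: No match (material is glass).

Match, No match, Match, No match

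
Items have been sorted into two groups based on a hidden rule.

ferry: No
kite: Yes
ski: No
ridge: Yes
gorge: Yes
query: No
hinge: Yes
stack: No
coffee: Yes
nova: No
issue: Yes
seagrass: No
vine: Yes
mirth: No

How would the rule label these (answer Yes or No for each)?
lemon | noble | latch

One predicate separates the groups cleanly: ends with 'e'.
No: lemon, since ends with 'n'. Yes: noble, since ends with 'e'. No: latch, since ends with 'h'.

No, Yes, No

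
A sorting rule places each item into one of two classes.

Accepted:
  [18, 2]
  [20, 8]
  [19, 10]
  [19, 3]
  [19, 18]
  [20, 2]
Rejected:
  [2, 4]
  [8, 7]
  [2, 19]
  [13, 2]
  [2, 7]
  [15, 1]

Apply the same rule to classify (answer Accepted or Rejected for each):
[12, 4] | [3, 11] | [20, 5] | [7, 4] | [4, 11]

The distinguishing property — first ≥ 18 — holds for all the 'Accepted' cases and none of the 'Rejected' cases.
[12, 4]: first 12 — fails the rule, so Rejected.
[3, 11]: first 3 — fails the rule, so Rejected.
[20, 5]: first 20 — fits, so Accepted.
[7, 4]: first 7 — fails the rule, so Rejected.
[4, 11]: first 4 — fails the rule, so Rejected.

Rejected, Rejected, Accepted, Rejected, Rejected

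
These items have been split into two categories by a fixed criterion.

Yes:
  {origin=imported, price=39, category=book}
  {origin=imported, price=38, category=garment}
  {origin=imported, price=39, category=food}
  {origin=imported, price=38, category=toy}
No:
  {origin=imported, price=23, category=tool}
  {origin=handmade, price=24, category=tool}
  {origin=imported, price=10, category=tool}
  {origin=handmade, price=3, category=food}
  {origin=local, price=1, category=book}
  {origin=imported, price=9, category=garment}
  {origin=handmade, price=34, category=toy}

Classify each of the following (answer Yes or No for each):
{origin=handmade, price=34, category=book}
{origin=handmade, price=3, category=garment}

No, No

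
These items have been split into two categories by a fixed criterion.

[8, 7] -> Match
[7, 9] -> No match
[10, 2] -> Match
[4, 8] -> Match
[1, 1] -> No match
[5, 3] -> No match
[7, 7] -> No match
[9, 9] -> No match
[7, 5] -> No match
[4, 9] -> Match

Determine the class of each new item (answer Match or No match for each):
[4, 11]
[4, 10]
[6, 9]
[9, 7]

A rule that fits every label: first is even — true of each 'Match' example, false of each 'No match' one.
[4, 11]: Match (first 4).
[4, 10]: Match (first 4).
[6, 9]: Match (first 6).
[9, 7]: No match (first 9).

Match, Match, Match, No match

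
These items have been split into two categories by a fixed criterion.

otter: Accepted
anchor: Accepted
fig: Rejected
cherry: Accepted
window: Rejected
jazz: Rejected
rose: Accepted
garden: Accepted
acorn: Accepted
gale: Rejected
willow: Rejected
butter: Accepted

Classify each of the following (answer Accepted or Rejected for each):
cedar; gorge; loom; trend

Accepted, Accepted, Rejected, Accepted

The classifier is using: contains 'r'.
Accepted: cedar, since has 'r'.
Accepted: gorge, since has 'r'.
Rejected: loom, since no 'r'.
Accepted: trend, since has 'r'.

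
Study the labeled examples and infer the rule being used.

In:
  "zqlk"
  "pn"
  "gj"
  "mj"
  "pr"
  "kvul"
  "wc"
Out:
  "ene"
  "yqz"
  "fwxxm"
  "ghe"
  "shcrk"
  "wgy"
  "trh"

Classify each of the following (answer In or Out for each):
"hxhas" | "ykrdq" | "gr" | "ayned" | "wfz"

Out, Out, In, Out, Out

The pattern is that an item is 'In' exactly when: even length.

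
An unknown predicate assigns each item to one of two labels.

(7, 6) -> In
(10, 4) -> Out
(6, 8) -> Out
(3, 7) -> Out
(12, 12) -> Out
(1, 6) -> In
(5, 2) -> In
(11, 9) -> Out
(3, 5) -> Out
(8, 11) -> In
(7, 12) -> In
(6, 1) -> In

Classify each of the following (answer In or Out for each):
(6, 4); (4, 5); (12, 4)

Out, In, Out

All 'In' examples share one property — sum is odd — and every 'Out' example lacks it.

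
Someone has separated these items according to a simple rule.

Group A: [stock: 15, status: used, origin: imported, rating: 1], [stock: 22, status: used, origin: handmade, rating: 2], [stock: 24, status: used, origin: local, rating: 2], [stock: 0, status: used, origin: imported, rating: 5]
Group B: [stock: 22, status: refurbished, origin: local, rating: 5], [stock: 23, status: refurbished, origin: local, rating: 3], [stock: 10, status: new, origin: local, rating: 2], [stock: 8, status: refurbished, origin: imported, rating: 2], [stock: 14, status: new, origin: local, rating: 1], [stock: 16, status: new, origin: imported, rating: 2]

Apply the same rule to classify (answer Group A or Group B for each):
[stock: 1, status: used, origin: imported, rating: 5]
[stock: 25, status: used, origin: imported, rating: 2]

Group A, Group A

The distinguishing property — status is used — holds for all the 'Group A' cases and none of the 'Group B' cases.
[stock: 1, status: used, origin: imported, rating: 5] → status is used → Group A. [stock: 25, status: used, origin: imported, rating: 2] → status is used → Group A.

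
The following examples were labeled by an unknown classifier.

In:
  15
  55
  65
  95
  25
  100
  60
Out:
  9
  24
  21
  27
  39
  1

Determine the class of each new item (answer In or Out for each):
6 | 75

Out, In

Looking at the examples, the only property every 'In' case has and every 'Out' case lacks is: multiple of 5.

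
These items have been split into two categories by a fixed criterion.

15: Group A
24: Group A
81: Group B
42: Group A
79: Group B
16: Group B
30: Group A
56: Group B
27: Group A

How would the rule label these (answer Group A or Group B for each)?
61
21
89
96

The distinguishing property — multiple of 3 AND at most 42 — holds for all the 'Group A' cases and none of the 'Group B' cases.

Group B, Group A, Group B, Group B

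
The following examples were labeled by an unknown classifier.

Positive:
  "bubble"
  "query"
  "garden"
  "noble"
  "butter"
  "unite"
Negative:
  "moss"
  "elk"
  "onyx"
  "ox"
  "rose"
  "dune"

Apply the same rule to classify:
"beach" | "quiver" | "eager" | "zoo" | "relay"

Positive, Positive, Positive, Negative, Positive

The pattern is that an item is 'Positive' exactly when: length ≥ 5.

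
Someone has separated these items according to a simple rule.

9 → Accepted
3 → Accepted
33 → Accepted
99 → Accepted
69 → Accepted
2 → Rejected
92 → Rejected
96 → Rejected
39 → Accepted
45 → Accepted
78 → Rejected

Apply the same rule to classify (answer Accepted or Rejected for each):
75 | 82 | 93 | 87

Accepted, Rejected, Accepted, Accepted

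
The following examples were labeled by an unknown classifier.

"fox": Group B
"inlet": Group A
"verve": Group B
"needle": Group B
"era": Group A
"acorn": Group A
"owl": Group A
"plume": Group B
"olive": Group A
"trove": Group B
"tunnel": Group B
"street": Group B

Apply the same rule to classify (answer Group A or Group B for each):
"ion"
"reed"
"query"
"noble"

One predicate separates the groups cleanly: starts with a vowel.
"ion": Group A (starts with 'i').
"reed": Group B (starts with 'r').
"query": Group B (starts with 'q').
"noble": Group B (starts with 'n').

Group A, Group B, Group B, Group B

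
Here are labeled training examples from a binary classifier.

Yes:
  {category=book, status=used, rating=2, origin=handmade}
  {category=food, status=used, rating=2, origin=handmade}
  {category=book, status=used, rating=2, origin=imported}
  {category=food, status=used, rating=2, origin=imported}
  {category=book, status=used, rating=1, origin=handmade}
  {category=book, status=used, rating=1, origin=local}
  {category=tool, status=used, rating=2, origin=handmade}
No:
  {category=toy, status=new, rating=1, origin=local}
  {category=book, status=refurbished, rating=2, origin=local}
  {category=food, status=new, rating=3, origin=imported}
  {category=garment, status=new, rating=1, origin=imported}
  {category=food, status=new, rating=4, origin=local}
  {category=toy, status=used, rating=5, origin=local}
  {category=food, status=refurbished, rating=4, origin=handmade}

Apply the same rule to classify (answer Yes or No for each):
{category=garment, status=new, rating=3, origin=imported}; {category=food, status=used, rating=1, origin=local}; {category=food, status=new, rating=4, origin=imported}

No, Yes, No

The common property of the 'Yes' items is: status is used AND rating ≤ 2. No 'No' item has it.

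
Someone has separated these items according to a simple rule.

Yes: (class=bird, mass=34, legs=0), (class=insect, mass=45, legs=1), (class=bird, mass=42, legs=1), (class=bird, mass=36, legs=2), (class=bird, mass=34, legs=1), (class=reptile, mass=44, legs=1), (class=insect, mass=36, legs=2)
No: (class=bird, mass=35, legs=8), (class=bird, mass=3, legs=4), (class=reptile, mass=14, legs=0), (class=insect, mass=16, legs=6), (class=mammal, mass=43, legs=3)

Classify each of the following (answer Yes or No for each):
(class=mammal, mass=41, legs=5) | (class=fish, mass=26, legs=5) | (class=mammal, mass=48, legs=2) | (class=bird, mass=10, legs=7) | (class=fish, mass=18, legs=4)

The rule appears to be: legs ≤ 2 AND mass ≥ 16.
(class=mammal, mass=41, legs=5): legs = 5, mass = 41 — doesn't qualify, so No.
(class=fish, mass=26, legs=5): legs = 5, mass = 26 — doesn't qualify, so No.
(class=mammal, mass=48, legs=2): legs = 2, mass = 48 — meets the rule, so Yes.
(class=bird, mass=10, legs=7): legs = 7, mass = 10 — doesn't qualify, so No.
(class=fish, mass=18, legs=4): legs = 4, mass = 18 — doesn't qualify, so No.

No, No, Yes, No, No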